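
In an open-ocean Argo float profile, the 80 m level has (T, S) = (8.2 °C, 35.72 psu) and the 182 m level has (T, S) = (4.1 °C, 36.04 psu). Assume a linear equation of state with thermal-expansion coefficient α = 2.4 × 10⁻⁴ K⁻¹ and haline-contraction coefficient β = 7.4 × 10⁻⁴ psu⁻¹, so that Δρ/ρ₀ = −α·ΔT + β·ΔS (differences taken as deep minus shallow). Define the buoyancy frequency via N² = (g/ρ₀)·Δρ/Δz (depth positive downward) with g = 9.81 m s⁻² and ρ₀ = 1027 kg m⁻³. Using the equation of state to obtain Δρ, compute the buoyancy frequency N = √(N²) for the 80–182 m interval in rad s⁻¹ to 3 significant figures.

0.0108 rad s⁻¹

ΔT = -4.1 K, ΔS = +0.32 psu (deep − shallow).
Δρ/ρ₀ = −αΔT + βΔS = 9.84 × 10⁻⁴ + 2.368 × 10⁻⁴ = 1.2208 × 10⁻³, so Δρ ≈ 1.254 kg m⁻³.
N² = (g/ρ₀)·Δρ/Δz = g·(Δρ/ρ₀)/Δz = 9.81 × 1.2208 × 10⁻³ / 102 = 1.1741 × 10⁻⁴ s⁻².
N = √(1.1741 × 10⁻⁴) = 0.010836 rad s⁻¹ ≈ 0.0108 rad s⁻¹.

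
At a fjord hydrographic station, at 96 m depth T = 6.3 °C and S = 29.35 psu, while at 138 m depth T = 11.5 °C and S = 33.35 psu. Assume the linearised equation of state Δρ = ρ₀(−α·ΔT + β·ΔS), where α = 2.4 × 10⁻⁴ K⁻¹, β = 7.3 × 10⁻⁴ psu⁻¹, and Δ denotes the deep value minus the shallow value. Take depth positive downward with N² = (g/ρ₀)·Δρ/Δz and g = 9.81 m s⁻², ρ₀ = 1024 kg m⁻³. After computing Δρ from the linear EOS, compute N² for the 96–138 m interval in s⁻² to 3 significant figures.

ΔT = +5.2 K, ΔS = +4.00 psu (deep − shallow).
Δρ/ρ₀ = −αΔT + βΔS = -1.248 × 10⁻³ + 2.92 × 10⁻³ = 1.672 × 10⁻³, so Δρ ≈ 1.712 kg m⁻³.
N² = (g/ρ₀)·Δρ/Δz = g·(Δρ/ρ₀)/Δz = 9.81 × 1.672 × 10⁻³ / 42 = 3.9053 × 10⁻⁴ s⁻² ≈ 3.91 × 10⁻⁴ s⁻².

3.91 × 10⁻⁴ s⁻²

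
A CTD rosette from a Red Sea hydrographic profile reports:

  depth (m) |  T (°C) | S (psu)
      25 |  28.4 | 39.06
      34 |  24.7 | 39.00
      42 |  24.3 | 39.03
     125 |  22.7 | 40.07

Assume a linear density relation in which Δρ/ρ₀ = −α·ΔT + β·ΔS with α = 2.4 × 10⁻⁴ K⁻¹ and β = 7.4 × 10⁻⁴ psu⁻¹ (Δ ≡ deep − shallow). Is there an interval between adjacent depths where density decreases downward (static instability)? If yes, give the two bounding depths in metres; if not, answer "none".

Evaluate Δρ/ρ₀ = −αΔT + βΔS across each adjacent pair:
  25–34 m: −αΔT+βΔS = −(2.4 × 10⁻⁴)(-3.7)+(7.4 × 10⁻⁴)(-0.06) = 8.4 × 10⁻⁴ → stable
  34–42 m: −αΔT+βΔS = −(2.4 × 10⁻⁴)(-0.4)+(7.4 × 10⁻⁴)(+0.03) = 1.2 × 10⁻⁴ → stable
  42–125 m: −αΔT+βΔS = −(2.4 × 10⁻⁴)(-1.6)+(7.4 × 10⁻⁴)(+1.04) = 1.2 × 10⁻³ → stable
Every interval has Δρ > 0: the column is stably stratified throughout.

none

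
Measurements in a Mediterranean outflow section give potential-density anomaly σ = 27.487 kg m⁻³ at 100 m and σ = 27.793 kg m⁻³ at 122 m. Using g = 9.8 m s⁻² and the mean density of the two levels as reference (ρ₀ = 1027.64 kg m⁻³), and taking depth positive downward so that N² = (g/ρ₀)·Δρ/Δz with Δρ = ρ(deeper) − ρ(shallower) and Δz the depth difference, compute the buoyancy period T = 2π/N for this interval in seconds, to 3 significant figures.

Δρ = 1027.793 − 1027.487 = 0.306 kg m⁻³ over Δz = 122 − 100 = 22 m.
N² = (9.8/1027.64) × (0.306/22) = 1.3264 × 10⁻⁴ s⁻².
N = √(1.3264 × 10⁻⁴) = 0.011517 rad s⁻¹, so T = 2π/N = 545.56 s ≈ 546 s.

546 s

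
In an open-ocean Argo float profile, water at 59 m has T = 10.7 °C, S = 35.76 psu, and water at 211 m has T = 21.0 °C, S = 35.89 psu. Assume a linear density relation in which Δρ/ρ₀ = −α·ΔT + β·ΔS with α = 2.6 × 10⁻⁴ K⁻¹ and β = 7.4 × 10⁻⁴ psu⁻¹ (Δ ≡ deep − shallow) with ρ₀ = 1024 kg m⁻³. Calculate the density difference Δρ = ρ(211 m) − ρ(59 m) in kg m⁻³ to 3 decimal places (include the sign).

ΔT = +10.3 K, ΔS = +0.13 psu (deep − shallow).
Δρ/ρ₀ = −(2.6 × 10⁻⁴)(+10.3) + (7.4 × 10⁻⁴)(+0.13) = -2.5818 × 10⁻³.
Δρ = 1024 × (-2.5818 × 10⁻³) = -2.644 kg m⁻³.
Negative Δρ: lighter below, statically unstable.

-2.644 kg m⁻³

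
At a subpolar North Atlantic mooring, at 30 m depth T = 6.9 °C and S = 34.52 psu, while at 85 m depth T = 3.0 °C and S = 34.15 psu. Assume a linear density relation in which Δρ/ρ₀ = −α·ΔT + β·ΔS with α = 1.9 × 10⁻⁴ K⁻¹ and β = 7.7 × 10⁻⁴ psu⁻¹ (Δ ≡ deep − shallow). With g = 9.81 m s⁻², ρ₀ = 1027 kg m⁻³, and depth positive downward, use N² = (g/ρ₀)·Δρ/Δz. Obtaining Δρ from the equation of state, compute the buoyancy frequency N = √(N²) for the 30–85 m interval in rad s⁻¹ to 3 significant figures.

9.02 × 10⁻³ rad s⁻¹

ΔT = -3.9 K, ΔS = -0.37 psu (deep − shallow).
Δρ/ρ₀ = −αΔT + βΔS = 7.41 × 10⁻⁴ − 2.849 × 10⁻⁴ = 4.561 × 10⁻⁴, so Δρ ≈ 0.4684 kg m⁻³.
N² = (g/ρ₀)·Δρ/Δz = g·(Δρ/ρ₀)/Δz = 9.81 × 4.561 × 10⁻⁴ / 55 = 8.1352 × 10⁻⁵ s⁻².
N = √(8.1352 × 10⁻⁵) = 9.0195 × 10⁻³ rad s⁻¹ ≈ 9.02 × 10⁻³ rad s⁻¹.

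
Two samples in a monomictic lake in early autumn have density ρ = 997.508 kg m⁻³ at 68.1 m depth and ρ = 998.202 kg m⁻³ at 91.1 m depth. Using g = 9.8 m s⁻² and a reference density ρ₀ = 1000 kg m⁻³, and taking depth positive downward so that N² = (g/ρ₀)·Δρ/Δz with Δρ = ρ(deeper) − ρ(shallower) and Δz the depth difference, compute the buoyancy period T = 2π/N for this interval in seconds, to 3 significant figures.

Δρ = 998.202 − 997.508 = 0.694 kg m⁻³ over Δz = 91.1 − 68.1 = 23 m.
N² = (9.8/1000) × (0.694/23) = 2.9570 × 10⁻⁴ s⁻².
N = √(2.9570 × 10⁻⁴) = 0.017196 rad s⁻¹, so T = 2π/N = 365.39 s ≈ 365 s.

365 s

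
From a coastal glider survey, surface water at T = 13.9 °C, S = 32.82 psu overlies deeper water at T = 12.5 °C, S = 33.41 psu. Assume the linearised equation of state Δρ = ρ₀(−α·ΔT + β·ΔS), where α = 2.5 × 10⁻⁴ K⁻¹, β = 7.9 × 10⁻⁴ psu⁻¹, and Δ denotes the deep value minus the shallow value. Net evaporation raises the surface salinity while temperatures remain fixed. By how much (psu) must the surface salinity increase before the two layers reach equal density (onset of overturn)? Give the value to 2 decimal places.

Neutral buoyancy requires −α(T_deep − T_surf) + β(S_deep − S_surf′) = 0.
S_surf′ = S_deep − (α/β)·ΔT = 33.41 − (2.5 × 10⁻⁴/7.9 × 10⁻⁴)·(-1.4) = 33.8530 psu.
Increase required: 33.8530 − 32.82 = 1.0330 psu.

1.03 psu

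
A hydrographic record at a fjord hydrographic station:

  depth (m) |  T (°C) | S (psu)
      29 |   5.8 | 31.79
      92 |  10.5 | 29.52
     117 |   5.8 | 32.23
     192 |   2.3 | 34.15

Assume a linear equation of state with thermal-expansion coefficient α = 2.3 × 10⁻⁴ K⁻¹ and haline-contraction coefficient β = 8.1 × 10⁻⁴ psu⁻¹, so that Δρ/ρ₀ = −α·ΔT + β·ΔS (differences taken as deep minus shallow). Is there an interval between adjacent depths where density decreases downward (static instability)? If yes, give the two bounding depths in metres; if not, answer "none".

Evaluate Δρ/ρ₀ = −αΔT + βΔS across each adjacent pair:
  29–92 m: −αΔT+βΔS = −(2.3 × 10⁻⁴)(+4.7)+(8.1 × 10⁻⁴)(-2.27) = -2.9 × 10⁻³ → UNSTABLE
  92–117 m: −αΔT+βΔS = −(2.3 × 10⁻⁴)(-4.7)+(8.1 × 10⁻⁴)(+2.71) = 3.3 × 10⁻³ → stable
  117–192 m: −αΔT+βΔS = −(2.3 × 10⁻⁴)(-3.5)+(8.1 × 10⁻⁴)(+1.92) = 2.4 × 10⁻³ → stable
The 29–92 m interval has Δρ < 0: lighter water underlies denser water.

29–92 m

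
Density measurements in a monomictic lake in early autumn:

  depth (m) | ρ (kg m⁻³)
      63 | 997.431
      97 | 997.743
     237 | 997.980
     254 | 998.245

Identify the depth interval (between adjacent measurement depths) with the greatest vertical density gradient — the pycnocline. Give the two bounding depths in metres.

237–254 m

Compute the density gradient over each adjacent pair:
  63–97 m: Δρ/Δz = 0.312/34 = 9.2 × 10⁻³ kg m⁻⁴
  97–237 m: Δρ/Δz = 0.237/140 = 1.7 × 10⁻³ kg m⁻⁴
  237–254 m: Δρ/Δz = 0.265/17 = 0.016 kg m⁻⁴
The largest gradient is in the 237–254 m interval — the pycnocline.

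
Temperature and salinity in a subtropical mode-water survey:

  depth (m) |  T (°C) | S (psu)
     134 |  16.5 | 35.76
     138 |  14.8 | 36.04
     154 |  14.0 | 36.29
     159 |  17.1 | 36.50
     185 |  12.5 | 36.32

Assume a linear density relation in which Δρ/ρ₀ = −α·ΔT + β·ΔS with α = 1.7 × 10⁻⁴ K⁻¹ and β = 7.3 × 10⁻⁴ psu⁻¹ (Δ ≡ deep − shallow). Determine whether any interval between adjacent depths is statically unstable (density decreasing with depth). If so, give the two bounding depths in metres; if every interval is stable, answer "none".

Evaluate Δρ/ρ₀ = −αΔT + βΔS across each adjacent pair:
  134–138 m: −αΔT+βΔS = −(1.7 × 10⁻⁴)(-1.7)+(7.3 × 10⁻⁴)(+0.28) = 4.9 × 10⁻⁴ → stable
  138–154 m: −αΔT+βΔS = −(1.7 × 10⁻⁴)(-0.8)+(7.3 × 10⁻⁴)(+0.25) = 3.2 × 10⁻⁴ → stable
  154–159 m: −αΔT+βΔS = −(1.7 × 10⁻⁴)(+3.1)+(7.3 × 10⁻⁴)(+0.21) = -3.7 × 10⁻⁴ → UNSTABLE
  159–185 m: −αΔT+βΔS = −(1.7 × 10⁻⁴)(-4.6)+(7.3 × 10⁻⁴)(-0.18) = 6.5 × 10⁻⁴ → stable
The 154–159 m interval has Δρ < 0: lighter water underlies denser water.

154–159 m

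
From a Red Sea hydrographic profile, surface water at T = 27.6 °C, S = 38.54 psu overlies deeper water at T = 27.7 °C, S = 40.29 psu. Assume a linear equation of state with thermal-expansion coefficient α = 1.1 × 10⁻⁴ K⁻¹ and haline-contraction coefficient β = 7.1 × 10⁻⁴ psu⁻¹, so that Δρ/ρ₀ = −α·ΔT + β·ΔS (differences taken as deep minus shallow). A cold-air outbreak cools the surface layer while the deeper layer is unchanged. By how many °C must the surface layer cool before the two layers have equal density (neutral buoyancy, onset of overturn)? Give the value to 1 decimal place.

11.2 °C

Neutral buoyancy requires Δρ = 0, i.e. −α(T_deep − T_surf′) + β(S_deep − S_surf) = 0.
T_surf′ = T_deep − (β/α)·ΔS = 27.7 − (7.1 × 10⁻⁴/1.1 × 10⁻⁴)·(+1.75) = 16.405 °C.
Cooling required: 27.6 − (16.405) = 11.195 °C.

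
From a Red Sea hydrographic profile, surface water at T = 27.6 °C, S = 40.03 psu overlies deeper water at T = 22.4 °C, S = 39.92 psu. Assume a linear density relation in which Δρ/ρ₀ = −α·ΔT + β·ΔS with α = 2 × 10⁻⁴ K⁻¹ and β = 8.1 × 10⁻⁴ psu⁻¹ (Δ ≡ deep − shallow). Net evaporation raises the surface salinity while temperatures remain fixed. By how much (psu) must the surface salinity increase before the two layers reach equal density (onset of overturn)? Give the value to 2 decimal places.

Neutral buoyancy requires −α(T_deep − T_surf) + β(S_deep − S_surf′) = 0.
S_surf′ = S_deep − (α/β)·ΔT = 39.92 − (2 × 10⁻⁴/8.1 × 10⁻⁴)·(-5.2) = 41.2040 psu.
Increase required: 41.2040 − 40.03 = 1.1740 psu.

1.17 psu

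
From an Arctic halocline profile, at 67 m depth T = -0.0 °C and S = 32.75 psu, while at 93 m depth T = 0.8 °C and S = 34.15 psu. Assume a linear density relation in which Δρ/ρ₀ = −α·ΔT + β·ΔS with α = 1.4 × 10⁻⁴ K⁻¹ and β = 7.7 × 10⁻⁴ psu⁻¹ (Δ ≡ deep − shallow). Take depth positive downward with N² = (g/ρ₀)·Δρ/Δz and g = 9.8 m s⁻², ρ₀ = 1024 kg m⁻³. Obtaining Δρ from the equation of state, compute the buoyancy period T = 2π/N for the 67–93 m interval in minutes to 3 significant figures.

5.49 min

ΔT = +0.8 K, ΔS = +1.40 psu (deep − shallow).
Δρ/ρ₀ = −αΔT + βΔS = -1.12 × 10⁻⁴ + 1.078 × 10⁻³ = 9.66 × 10⁻⁴, so Δρ ≈ 0.9892 kg m⁻³.
N² = (g/ρ₀)·Δρ/Δz = g·(Δρ/ρ₀)/Δz = 9.8 × 9.66 × 10⁻⁴ / 26 = 3.6411 × 10⁻⁴ s⁻².
N = √(3.6411 × 10⁻⁴) = 0.019082 rad s⁻¹ → T = 2π/N = 329.27 s = 5.4878 min ≈ 5.49 min.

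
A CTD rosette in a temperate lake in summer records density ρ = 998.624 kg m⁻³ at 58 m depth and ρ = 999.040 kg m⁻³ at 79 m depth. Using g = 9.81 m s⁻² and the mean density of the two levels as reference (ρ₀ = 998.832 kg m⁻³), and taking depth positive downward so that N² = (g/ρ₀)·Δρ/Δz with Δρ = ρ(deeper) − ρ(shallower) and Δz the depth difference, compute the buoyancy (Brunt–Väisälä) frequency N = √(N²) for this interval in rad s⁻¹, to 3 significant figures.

0.0139 rad s⁻¹

Δρ = 999.040 − 998.624 = 0.416 kg m⁻³ over Δz = 79 − 58 = 21 m.
N² = (9.81/998.832) × (0.416/21) = 1.9456 × 10⁻⁴ s⁻².
N = √(1.9456 × 10⁻⁴) = 0.013948 rad s⁻¹ ≈ 0.0139 rad s⁻¹.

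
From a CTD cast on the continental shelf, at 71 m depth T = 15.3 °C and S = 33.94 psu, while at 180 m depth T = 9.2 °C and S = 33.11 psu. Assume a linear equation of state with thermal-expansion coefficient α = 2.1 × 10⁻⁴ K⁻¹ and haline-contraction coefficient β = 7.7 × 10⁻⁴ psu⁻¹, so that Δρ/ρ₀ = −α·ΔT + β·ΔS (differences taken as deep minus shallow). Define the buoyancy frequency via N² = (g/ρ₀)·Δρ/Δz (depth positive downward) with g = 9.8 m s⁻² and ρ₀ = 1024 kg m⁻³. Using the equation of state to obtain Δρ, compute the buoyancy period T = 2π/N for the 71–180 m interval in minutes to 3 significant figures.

ΔT = -6.1 K, ΔS = -0.83 psu (deep − shallow).
Δρ/ρ₀ = −αΔT + βΔS = 1.281 × 10⁻³ − 6.391 × 10⁻⁴ = 6.419 × 10⁻⁴, so Δρ ≈ 0.6573 kg m⁻³.
N² = (g/ρ₀)·Δρ/Δz = g·(Δρ/ρ₀)/Δz = 9.8 × 6.419 × 10⁻⁴ / 109 = 5.7712 × 10⁻⁵ s⁻².
N = √(5.7712 × 10⁻⁵) = 7.5968 × 10⁻³ rad s⁻¹ → T = 2π/N = 827.08 s = 13.785 min ≈ 13.8 min.

13.8 min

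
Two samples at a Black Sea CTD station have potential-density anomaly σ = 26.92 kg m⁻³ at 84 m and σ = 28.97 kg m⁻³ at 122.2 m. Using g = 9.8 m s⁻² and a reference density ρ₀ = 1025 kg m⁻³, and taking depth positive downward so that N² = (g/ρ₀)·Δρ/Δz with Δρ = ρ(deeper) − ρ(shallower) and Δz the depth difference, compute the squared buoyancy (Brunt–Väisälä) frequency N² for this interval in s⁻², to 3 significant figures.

5.13 × 10⁻⁴ s⁻²

Δρ = 1028.97 − 1026.92 = 2.05 kg m⁻³ over Δz = 122.2 − 84 = 38.2 m.
N² = (9.8/1025) × (2.05/38.2) = 5.1309 × 10⁻⁴ s⁻² ≈ 5.13 × 10⁻⁴ s⁻².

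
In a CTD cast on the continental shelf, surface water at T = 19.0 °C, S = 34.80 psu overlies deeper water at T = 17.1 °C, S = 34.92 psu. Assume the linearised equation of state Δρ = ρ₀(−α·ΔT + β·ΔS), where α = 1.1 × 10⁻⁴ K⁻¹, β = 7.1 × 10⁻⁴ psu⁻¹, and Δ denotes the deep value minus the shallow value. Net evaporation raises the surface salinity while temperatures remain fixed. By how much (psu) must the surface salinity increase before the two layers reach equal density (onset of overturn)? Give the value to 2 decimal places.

0.41 psu

Neutral buoyancy requires −α(T_deep − T_surf) + β(S_deep − S_surf′) = 0.
S_surf′ = S_deep − (α/β)·ΔT = 34.92 − (1.1 × 10⁻⁴/7.1 × 10⁻⁴)·(-1.9) = 35.2144 psu.
Increase required: 35.2144 − 34.80 = 0.4144 psu.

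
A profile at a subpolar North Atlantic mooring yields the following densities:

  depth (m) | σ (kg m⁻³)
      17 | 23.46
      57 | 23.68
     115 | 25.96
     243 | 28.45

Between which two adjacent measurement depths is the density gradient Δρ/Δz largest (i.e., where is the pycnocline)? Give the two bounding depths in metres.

57–115 m

Compute the density gradient over each adjacent pair:
  17–57 m: Δρ/Δz = 0.22/40 = 5.5 × 10⁻³ kg m⁻⁴
  57–115 m: Δρ/Δz = 2.28/58 = 0.039 kg m⁻⁴
  115–243 m: Δρ/Δz = 2.49/128 = 0.019 kg m⁻⁴
The largest gradient is in the 57–115 m interval — the pycnocline.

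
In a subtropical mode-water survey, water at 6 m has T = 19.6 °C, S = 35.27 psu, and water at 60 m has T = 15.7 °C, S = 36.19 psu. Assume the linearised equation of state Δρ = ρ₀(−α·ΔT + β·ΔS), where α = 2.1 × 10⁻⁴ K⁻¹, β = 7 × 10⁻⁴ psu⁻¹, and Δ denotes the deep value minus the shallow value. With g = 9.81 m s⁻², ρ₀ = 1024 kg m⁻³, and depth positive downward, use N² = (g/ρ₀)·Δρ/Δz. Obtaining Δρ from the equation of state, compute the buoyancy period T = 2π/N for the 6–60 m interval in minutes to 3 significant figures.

ΔT = -3.9 K, ΔS = +0.92 psu (deep − shallow).
Δρ/ρ₀ = −αΔT + βΔS = 8.19 × 10⁻⁴ + 6.44 × 10⁻⁴ = 1.463 × 10⁻³, so Δρ ≈ 1.498 kg m⁻³.
N² = (g/ρ₀)·Δρ/Δz = g·(Δρ/ρ₀)/Δz = 9.81 × 1.463 × 10⁻³ / 54 = 2.6578 × 10⁻⁴ s⁻².
N = √(2.6578 × 10⁻⁴) = 0.016303 rad s⁻¹ → T = 2π/N = 385.40 s = 6.4233 min ≈ 6.42 min.

6.42 min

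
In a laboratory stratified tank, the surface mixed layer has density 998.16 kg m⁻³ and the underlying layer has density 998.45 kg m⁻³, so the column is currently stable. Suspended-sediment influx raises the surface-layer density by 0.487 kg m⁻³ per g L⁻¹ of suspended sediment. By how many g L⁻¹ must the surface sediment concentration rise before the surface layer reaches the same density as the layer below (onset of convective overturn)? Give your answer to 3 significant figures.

0.595 g L⁻¹

Density deficit of the surface layer: 998.45 − 998.16 = 0.29 kg m⁻³.
Required change = 0.29 / 0.487 = 0.595 g L⁻¹.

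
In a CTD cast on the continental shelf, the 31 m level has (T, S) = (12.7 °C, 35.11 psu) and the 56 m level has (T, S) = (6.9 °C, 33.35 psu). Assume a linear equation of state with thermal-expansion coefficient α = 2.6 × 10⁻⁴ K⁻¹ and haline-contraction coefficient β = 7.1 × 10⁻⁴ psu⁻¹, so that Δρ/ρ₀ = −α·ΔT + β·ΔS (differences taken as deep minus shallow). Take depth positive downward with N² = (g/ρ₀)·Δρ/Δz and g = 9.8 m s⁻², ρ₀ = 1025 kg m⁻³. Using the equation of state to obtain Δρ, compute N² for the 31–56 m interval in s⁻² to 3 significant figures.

ΔT = -5.8 K, ΔS = -1.76 psu (deep − shallow).
Δρ/ρ₀ = −αΔT + βΔS = 1.508 × 10⁻³ − 1.2496 × 10⁻³ = 2.584 × 10⁻⁴, so Δρ ≈ 0.2649 kg m⁻³.
N² = (g/ρ₀)·Δρ/Δz = g·(Δρ/ρ₀)/Δz = 9.8 × 2.584 × 10⁻⁴ / 25 = 1.0129 × 10⁻⁴ s⁻² ≈ 1.01 × 10⁻⁴ s⁻².

1.01 × 10⁻⁴ s⁻²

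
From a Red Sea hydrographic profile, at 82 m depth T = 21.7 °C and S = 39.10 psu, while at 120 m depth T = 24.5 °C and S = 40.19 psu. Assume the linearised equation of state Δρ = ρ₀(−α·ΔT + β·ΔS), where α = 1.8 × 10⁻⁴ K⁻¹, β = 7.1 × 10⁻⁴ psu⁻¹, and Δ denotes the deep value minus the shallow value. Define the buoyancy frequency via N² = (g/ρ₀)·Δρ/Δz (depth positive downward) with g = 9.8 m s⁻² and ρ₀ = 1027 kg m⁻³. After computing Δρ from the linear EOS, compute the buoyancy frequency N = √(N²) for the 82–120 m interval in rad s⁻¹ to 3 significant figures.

8.34 × 10⁻³ rad s⁻¹

ΔT = +2.8 K, ΔS = +1.09 psu (deep − shallow).
Δρ/ρ₀ = −αΔT + βΔS = -5.04 × 10⁻⁴ + 7.739 × 10⁻⁴ = 2.699 × 10⁻⁴, so Δρ ≈ 0.2772 kg m⁻³.
N² = (g/ρ₀)·Δρ/Δz = g·(Δρ/ρ₀)/Δz = 9.8 × 2.699 × 10⁻⁴ / 38 = 6.9606 × 10⁻⁵ s⁻².
N = √(6.9606 × 10⁻⁵) = 8.3430 × 10⁻³ rad s⁻¹ ≈ 8.34 × 10⁻³ rad s⁻¹.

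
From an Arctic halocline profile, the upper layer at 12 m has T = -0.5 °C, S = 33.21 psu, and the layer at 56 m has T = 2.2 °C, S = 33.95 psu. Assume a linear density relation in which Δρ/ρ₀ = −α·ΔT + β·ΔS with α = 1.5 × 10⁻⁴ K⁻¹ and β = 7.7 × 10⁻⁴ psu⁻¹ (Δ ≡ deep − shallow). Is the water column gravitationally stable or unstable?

ΔT = 2.2 − -0.5 = +2.7 K and ΔS = 33.95 − 33.21 = +0.74 psu (deep − shallow).
−αΔT = -4.05 × 10⁻⁴; βΔS = 5.698 × 10⁻⁴; sum Δρ/ρ₀ = 1.648 × 10⁻⁴.
Δρ/ρ₀ > 0, so Δρ > 0: deeper water is denser → statically stable.

stable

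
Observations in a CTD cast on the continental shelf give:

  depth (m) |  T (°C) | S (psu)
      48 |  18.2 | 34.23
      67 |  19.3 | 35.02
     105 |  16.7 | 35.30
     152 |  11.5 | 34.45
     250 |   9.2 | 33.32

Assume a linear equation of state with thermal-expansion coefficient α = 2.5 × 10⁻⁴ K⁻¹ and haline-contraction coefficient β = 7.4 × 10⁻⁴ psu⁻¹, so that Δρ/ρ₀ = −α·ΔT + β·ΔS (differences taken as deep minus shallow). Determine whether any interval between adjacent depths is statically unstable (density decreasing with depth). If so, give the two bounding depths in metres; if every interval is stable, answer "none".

152–250 m

Evaluate Δρ/ρ₀ = −αΔT + βΔS across each adjacent pair:
  48–67 m: −αΔT+βΔS = −(2.5 × 10⁻⁴)(+1.1)+(7.4 × 10⁻⁴)(+0.79) = 3.1 × 10⁻⁴ → stable
  67–105 m: −αΔT+βΔS = −(2.5 × 10⁻⁴)(-2.6)+(7.4 × 10⁻⁴)(+0.28) = 8.6 × 10⁻⁴ → stable
  105–152 m: −αΔT+βΔS = −(2.5 × 10⁻⁴)(-5.2)+(7.4 × 10⁻⁴)(-0.85) = 6.7 × 10⁻⁴ → stable
  152–250 m: −αΔT+βΔS = −(2.5 × 10⁻⁴)(-2.3)+(7.4 × 10⁻⁴)(-1.13) = -2.6 × 10⁻⁴ → UNSTABLE
The 152–250 m interval has Δρ < 0: lighter water underlies denser water.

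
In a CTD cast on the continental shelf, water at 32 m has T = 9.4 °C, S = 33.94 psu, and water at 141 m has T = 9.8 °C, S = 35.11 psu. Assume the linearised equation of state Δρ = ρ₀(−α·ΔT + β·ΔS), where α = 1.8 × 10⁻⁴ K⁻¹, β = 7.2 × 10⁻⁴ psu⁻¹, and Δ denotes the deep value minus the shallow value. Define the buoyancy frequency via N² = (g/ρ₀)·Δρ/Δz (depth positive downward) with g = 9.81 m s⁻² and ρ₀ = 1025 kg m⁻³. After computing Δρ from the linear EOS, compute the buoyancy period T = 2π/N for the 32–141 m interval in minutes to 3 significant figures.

ΔT = +0.4 K, ΔS = +1.17 psu (deep − shallow).
Δρ/ρ₀ = −αΔT + βΔS = -7.20 × 10⁻⁵ + 8.424 × 10⁻⁴ = 7.704 × 10⁻⁴, so Δρ ≈ 0.7897 kg m⁻³.
N² = (g/ρ₀)·Δρ/Δz = g·(Δρ/ρ₀)/Δz = 9.81 × 7.704 × 10⁻⁴ / 109 = 6.9336 × 10⁻⁵ s⁻².
N = √(6.9336 × 10⁻⁵) = 8.3268 × 10⁻³ rad s⁻¹ → T = 2π/N = 754.57 s = 12.576 min ≈ 12.6 min.

12.6 min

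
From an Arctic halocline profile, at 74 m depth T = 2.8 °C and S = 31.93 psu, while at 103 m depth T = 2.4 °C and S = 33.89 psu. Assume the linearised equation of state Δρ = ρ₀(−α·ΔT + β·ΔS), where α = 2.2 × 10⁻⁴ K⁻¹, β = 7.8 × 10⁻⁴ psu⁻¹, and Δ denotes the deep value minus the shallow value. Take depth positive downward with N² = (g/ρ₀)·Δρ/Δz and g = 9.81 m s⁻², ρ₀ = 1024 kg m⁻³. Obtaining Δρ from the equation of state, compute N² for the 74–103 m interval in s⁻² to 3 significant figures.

5.47 × 10⁻⁴ s⁻²

ΔT = -0.4 K, ΔS = +1.96 psu (deep − shallow).
Δρ/ρ₀ = −αΔT + βΔS = 8.80 × 10⁻⁵ + 1.5288 × 10⁻³ = 1.6168 × 10⁻³, so Δρ ≈ 1.656 kg m⁻³.
N² = (g/ρ₀)·Δρ/Δz = g·(Δρ/ρ₀)/Δz = 9.81 × 1.6168 × 10⁻³ / 29 = 5.4692 × 10⁻⁴ s⁻² ≈ 5.47 × 10⁻⁴ s⁻².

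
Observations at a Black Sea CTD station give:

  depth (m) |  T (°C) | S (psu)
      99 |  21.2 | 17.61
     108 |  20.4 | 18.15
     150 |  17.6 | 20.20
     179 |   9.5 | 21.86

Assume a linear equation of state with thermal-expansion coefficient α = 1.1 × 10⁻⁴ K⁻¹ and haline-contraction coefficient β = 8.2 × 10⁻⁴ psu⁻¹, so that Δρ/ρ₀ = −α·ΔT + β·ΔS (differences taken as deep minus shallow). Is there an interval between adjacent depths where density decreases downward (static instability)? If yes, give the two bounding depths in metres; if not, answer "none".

none

Evaluate Δρ/ρ₀ = −αΔT + βΔS across each adjacent pair:
  99–108 m: −αΔT+βΔS = −(1.1 × 10⁻⁴)(-0.8)+(8.2 × 10⁻⁴)(+0.54) = 5.3 × 10⁻⁴ → stable
  108–150 m: −αΔT+βΔS = −(1.1 × 10⁻⁴)(-2.8)+(8.2 × 10⁻⁴)(+2.05) = 2.0 × 10⁻³ → stable
  150–179 m: −αΔT+βΔS = −(1.1 × 10⁻⁴)(-8.1)+(8.2 × 10⁻⁴)(+1.66) = 2.3 × 10⁻³ → stable
Every interval has Δρ > 0: the column is stably stratified throughout.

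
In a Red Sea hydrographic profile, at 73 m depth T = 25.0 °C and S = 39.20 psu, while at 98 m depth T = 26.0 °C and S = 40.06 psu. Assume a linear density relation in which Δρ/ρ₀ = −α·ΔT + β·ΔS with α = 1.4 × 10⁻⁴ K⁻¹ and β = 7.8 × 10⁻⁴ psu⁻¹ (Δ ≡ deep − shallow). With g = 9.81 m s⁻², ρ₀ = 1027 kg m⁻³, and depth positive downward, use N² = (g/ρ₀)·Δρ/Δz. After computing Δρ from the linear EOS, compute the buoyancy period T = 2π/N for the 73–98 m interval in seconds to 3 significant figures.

435 s

ΔT = +1.0 K, ΔS = +0.86 psu (deep − shallow).
Δρ/ρ₀ = −αΔT + βΔS = -1.40 × 10⁻⁴ + 6.708 × 10⁻⁴ = 5.308 × 10⁻⁴, so Δρ ≈ 0.5451 kg m⁻³.
N² = (g/ρ₀)·Δρ/Δz = g·(Δρ/ρ₀)/Δz = 9.81 × 5.308 × 10⁻⁴ / 25 = 2.0829 × 10⁻⁴ s⁻².
N = √(2.0829 × 10⁻⁴) = 0.014432 rad s⁻¹ → T = 2π/N = 435.36 s ≈ 435 s.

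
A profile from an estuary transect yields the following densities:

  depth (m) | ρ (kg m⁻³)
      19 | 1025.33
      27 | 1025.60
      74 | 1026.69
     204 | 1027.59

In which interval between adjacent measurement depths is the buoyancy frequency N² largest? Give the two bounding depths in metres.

19–27 m

Compute the density gradient over each adjacent pair:
  19–27 m: Δρ/Δz = 0.27/8 = 0.034 kg m⁻⁴
  27–74 m: Δρ/Δz = 1.09/47 = 0.023 kg m⁻⁴
  74–204 m: Δρ/Δz = 0.90/130 = 6.9 × 10⁻³ kg m⁻⁴
The largest gradient is in the 19–27 m interval — the pycnocline.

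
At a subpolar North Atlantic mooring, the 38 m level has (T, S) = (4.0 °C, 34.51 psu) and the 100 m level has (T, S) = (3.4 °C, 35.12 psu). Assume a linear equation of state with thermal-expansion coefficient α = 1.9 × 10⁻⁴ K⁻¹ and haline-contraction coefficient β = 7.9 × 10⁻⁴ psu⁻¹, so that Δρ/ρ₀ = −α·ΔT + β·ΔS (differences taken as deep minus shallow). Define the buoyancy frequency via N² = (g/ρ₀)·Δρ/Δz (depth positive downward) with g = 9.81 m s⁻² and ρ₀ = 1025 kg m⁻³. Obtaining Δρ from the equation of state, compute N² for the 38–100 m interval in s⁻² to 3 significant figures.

ΔT = -0.6 K, ΔS = +0.61 psu (deep − shallow).
Δρ/ρ₀ = −αΔT + βΔS = 1.14 × 10⁻⁴ + 4.819 × 10⁻⁴ = 5.959 × 10⁻⁴, so Δρ ≈ 0.6108 kg m⁻³.
N² = (g/ρ₀)·Δρ/Δz = g·(Δρ/ρ₀)/Δz = 9.81 × 5.959 × 10⁻⁴ / 62 = 9.4287 × 10⁻⁵ s⁻² ≈ 9.43 × 10⁻⁵ s⁻².

9.43 × 10⁻⁵ s⁻²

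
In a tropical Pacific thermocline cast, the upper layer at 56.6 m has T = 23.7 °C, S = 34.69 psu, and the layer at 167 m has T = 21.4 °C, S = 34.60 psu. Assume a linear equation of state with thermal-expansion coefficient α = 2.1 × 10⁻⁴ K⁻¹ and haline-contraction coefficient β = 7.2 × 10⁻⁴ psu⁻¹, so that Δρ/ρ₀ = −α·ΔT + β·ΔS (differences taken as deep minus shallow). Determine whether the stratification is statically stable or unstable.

stable

ΔT = 21.4 − 23.7 = -2.3 K and ΔS = 34.60 − 34.69 = -0.09 psu (deep − shallow).
−αΔT = 4.83 × 10⁻⁴; βΔS = -6.48 × 10⁻⁵; sum Δρ/ρ₀ = 4.182 × 10⁻⁴.
Δρ/ρ₀ > 0, so Δρ > 0: deeper water is denser → statically stable.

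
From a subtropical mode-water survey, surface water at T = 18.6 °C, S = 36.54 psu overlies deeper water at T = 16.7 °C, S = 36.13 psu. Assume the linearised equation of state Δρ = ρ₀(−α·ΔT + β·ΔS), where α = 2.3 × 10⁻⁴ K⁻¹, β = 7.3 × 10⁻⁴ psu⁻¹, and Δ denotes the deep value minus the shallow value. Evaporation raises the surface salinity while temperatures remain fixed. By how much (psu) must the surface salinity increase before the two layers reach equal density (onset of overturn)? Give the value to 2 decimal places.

Neutral buoyancy requires −α(T_deep − T_surf) + β(S_deep − S_surf′) = 0.
S_surf′ = S_deep − (α/β)·ΔT = 36.13 − (2.3 × 10⁻⁴/7.3 × 10⁻⁴)·(-1.9) = 36.7286 psu.
Increase required: 36.7286 − 36.54 = 0.1886 psu.

0.19 psu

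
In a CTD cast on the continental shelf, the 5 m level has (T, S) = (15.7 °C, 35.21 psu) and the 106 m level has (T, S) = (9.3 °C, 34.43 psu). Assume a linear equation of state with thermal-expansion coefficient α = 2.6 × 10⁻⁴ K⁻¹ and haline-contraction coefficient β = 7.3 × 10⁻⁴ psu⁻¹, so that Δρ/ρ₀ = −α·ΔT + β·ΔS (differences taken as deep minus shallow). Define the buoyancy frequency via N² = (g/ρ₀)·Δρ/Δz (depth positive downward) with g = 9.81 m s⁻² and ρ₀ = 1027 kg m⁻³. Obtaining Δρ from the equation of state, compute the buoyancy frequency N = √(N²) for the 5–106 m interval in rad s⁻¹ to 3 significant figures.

0.0103 rad s⁻¹

ΔT = -6.4 K, ΔS = -0.78 psu (deep − shallow).
Δρ/ρ₀ = −αΔT + βΔS = 1.664 × 10⁻³ − 5.694 × 10⁻⁴ = 1.0946 × 10⁻³, so Δρ ≈ 1.124 kg m⁻³.
N² = (g/ρ₀)·Δρ/Δz = g·(Δρ/ρ₀)/Δz = 9.81 × 1.0946 × 10⁻³ / 101 = 1.0632 × 10⁻⁴ s⁻².
N = √(1.0632 × 10⁻⁴) = 0.010311 rad s⁻¹ ≈ 0.0103 rad s⁻¹.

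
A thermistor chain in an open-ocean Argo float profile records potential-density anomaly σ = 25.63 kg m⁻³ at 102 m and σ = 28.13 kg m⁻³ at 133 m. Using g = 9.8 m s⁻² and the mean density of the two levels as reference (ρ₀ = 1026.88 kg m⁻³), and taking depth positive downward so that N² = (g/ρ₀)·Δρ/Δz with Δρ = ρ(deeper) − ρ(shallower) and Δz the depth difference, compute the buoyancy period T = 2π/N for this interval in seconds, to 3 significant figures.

Δρ = 1028.13 − 1025.63 = 2.50 kg m⁻³ over Δz = 133 − 102 = 31 m.
N² = (9.8/1026.88) × (2.50/31) = 7.6963 × 10⁻⁴ s⁻².
N = √(7.6963 × 10⁻⁴) = 0.027742 rad s⁻¹, so T = 2π/N = 226.49 s ≈ 226 s.

226 s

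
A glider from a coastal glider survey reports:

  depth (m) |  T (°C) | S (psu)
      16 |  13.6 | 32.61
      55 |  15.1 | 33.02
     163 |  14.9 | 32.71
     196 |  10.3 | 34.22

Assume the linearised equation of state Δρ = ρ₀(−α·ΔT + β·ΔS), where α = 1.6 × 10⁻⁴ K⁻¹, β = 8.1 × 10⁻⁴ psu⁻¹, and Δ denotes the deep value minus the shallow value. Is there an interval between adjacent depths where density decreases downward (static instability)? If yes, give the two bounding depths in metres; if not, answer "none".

Evaluate Δρ/ρ₀ = −αΔT + βΔS across each adjacent pair:
  16–55 m: −αΔT+βΔS = −(1.6 × 10⁻⁴)(+1.5)+(8.1 × 10⁻⁴)(+0.41) = 9.2 × 10⁻⁵ → stable
  55–163 m: −αΔT+βΔS = −(1.6 × 10⁻⁴)(-0.2)+(8.1 × 10⁻⁴)(-0.31) = -2.2 × 10⁻⁴ → UNSTABLE
  163–196 m: −αΔT+βΔS = −(1.6 × 10⁻⁴)(-4.6)+(8.1 × 10⁻⁴)(+1.51) = 2.0 × 10⁻³ → stable
The 55–163 m interval has Δρ < 0: lighter water underlies denser water.

55–163 m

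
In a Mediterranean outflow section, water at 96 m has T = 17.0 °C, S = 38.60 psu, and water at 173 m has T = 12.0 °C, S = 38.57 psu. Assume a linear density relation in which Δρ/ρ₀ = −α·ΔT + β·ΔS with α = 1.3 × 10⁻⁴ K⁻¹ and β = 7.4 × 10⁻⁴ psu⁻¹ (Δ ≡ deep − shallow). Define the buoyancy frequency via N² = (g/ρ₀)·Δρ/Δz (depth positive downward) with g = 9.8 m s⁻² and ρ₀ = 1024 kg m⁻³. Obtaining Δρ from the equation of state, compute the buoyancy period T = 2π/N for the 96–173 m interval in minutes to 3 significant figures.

11.7 min

ΔT = -5.0 K, ΔS = -0.03 psu (deep − shallow).
Δρ/ρ₀ = −αΔT + βΔS = 6.50 × 10⁻⁴ − 2.22 × 10⁻⁵ = 6.278 × 10⁻⁴, so Δρ ≈ 0.6429 kg m⁻³.
N² = (g/ρ₀)·Δρ/Δz = g·(Δρ/ρ₀)/Δz = 9.8 × 6.278 × 10⁻⁴ / 77 = 7.9902 × 10⁻⁵ s⁻².
N = √(7.9902 × 10⁻⁵) = 8.9388 × 10⁻³ rad s⁻¹ → T = 2π/N = 702.91 s = 11.715 min ≈ 11.7 min.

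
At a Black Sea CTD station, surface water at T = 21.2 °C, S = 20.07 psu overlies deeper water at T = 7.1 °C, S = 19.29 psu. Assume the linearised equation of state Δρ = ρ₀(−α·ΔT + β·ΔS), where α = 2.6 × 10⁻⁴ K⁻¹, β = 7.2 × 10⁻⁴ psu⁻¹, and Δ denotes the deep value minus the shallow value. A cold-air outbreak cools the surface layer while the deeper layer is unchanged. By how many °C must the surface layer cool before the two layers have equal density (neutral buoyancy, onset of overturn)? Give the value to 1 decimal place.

Neutral buoyancy requires Δρ = 0, i.e. −α(T_deep − T_surf′) + β(S_deep − S_surf) = 0.
T_surf′ = T_deep − (β/α)·ΔS = 7.1 − (7.2 × 10⁻⁴/2.6 × 10⁻⁴)·(-0.78) = 9.260 °C.
Cooling required: 21.2 − (9.260) = 11.940 °C.

11.9 °C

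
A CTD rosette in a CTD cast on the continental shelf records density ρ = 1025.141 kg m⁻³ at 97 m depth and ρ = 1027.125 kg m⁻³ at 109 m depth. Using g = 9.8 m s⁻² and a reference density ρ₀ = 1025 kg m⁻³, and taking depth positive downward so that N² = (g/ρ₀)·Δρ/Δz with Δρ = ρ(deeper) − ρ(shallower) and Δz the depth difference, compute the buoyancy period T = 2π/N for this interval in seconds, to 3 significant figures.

158 s

Δρ = 1027.125 − 1025.141 = 1.984 kg m⁻³ over Δz = 109 − 97 = 12 m.
N² = (9.8/1025) × (1.984/12) = 1.5807 × 10⁻³ s⁻².
N = √(1.5807 × 10⁻³) = 0.039758 rad s⁻¹, so T = 2π/N = 158.04 s ≈ 158 s.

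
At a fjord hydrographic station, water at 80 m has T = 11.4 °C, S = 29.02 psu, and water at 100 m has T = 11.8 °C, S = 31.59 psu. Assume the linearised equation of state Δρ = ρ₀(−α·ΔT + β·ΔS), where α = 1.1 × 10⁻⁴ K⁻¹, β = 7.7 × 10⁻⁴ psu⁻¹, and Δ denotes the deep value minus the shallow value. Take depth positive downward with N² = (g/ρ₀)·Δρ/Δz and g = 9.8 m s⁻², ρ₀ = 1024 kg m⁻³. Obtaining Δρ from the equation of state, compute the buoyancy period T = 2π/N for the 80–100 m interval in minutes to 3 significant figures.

3.40 min

ΔT = +0.4 K, ΔS = +2.57 psu (deep − shallow).
Δρ/ρ₀ = −αΔT + βΔS = -4.40 × 10⁻⁵ + 1.9789 × 10⁻³ = 1.9349 × 10⁻³, so Δρ ≈ 1.981 kg m⁻³.
N² = (g/ρ₀)·Δρ/Δz = g·(Δρ/ρ₀)/Δz = 9.8 × 1.9349 × 10⁻³ / 20 = 9.4810 × 10⁻⁴ s⁻².
N = √(9.4810 × 10⁻⁴) = 0.030791 rad s⁻¹ → T = 2π/N = 204.06 s = 3.4010 min ≈ 3.40 min.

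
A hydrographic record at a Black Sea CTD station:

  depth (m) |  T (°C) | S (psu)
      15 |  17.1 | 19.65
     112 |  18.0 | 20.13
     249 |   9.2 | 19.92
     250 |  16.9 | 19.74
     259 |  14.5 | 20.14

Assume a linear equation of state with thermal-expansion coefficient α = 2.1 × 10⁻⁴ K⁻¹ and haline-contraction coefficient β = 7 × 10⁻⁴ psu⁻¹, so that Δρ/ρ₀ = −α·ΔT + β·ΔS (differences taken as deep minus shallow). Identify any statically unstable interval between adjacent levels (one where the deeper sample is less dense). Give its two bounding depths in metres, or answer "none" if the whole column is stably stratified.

Evaluate Δρ/ρ₀ = −αΔT + βΔS across each adjacent pair:
  15–112 m: −αΔT+βΔS = −(2.1 × 10⁻⁴)(+0.9)+(7 × 10⁻⁴)(+0.48) = 1.5 × 10⁻⁴ → stable
  112–249 m: −αΔT+βΔS = −(2.1 × 10⁻⁴)(-8.8)+(7 × 10⁻⁴)(-0.21) = 1.7 × 10⁻³ → stable
  249–250 m: −αΔT+βΔS = −(2.1 × 10⁻⁴)(+7.7)+(7 × 10⁻⁴)(-0.18) = -1.7 × 10⁻³ → UNSTABLE
  250–259 m: −αΔT+βΔS = −(2.1 × 10⁻⁴)(-2.4)+(7 × 10⁻⁴)(+0.40) = 7.8 × 10⁻⁴ → stable
The 249–250 m interval has Δρ < 0: lighter water underlies denser water.

249–250 m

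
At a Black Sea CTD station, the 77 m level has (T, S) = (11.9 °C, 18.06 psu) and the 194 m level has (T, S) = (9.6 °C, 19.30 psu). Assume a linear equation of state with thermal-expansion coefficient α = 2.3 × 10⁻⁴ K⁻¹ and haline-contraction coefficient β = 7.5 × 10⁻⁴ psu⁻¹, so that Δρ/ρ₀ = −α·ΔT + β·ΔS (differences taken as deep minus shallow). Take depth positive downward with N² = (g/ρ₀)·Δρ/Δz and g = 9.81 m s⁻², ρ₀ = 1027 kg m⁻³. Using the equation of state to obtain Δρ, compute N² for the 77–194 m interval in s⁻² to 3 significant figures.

1.22 × 10⁻⁴ s⁻²

ΔT = -2.3 K, ΔS = +1.24 psu (deep − shallow).
Δρ/ρ₀ = −αΔT + βΔS = 5.29 × 10⁻⁴ + 9.30 × 10⁻⁴ = 1.459 × 10⁻³, so Δρ ≈ 1.498 kg m⁻³.
N² = (g/ρ₀)·Δρ/Δz = g·(Δρ/ρ₀)/Δz = 9.81 × 1.459 × 10⁻³ / 117 = 1.2233 × 10⁻⁴ s⁻² ≈ 1.22 × 10⁻⁴ s⁻².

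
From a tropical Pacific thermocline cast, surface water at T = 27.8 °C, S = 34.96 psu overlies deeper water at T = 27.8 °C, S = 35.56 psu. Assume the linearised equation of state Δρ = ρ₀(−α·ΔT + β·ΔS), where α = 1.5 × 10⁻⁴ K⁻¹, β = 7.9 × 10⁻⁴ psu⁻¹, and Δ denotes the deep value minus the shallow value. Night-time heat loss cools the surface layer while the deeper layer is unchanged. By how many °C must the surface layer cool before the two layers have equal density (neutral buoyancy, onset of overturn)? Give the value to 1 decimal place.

Neutral buoyancy requires Δρ = 0, i.e. −α(T_deep − T_surf′) + β(S_deep − S_surf) = 0.
T_surf′ = T_deep − (β/α)·ΔS = 27.8 − (7.9 × 10⁻⁴/1.5 × 10⁻⁴)·(+0.60) = 24.640 °C.
Cooling required: 27.8 − (24.640) = 3.160 °C.

3.2 °C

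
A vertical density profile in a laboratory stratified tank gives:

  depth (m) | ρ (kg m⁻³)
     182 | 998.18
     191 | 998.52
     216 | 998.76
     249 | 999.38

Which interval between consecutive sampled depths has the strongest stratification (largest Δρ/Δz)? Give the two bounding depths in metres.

182–191 m

Compute the density gradient over each adjacent pair:
  182–191 m: Δρ/Δz = 0.34/9 = 0.038 kg m⁻⁴
  191–216 m: Δρ/Δz = 0.24/25 = 9.6 × 10⁻³ kg m⁻⁴
  216–249 m: Δρ/Δz = 0.62/33 = 0.019 kg m⁻⁴
The largest gradient is in the 182–191 m interval — the pycnocline.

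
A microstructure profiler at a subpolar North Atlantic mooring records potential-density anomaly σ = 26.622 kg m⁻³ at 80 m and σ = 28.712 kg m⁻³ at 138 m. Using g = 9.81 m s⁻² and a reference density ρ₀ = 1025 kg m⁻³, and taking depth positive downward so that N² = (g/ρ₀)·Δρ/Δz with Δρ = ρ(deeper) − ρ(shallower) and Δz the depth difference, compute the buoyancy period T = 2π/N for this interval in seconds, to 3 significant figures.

338 s

Δρ = 1028.712 − 1026.622 = 2.090 kg m⁻³ over Δz = 138 − 80 = 58 m.
N² = (9.81/1025) × (2.090/58) = 3.4488 × 10⁻⁴ s⁻².
N = √(3.4488 × 10⁻⁴) = 0.018571 rad s⁻¹, so T = 2π/N = 338.33 s ≈ 338 s.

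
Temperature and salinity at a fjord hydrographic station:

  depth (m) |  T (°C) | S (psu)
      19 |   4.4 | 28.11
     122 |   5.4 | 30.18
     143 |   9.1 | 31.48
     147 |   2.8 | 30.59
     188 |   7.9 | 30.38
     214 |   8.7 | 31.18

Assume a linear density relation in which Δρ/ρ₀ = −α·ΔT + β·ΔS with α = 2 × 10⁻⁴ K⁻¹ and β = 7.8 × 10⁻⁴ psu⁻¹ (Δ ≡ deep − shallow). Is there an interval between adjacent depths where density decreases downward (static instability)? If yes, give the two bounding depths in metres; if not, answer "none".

Evaluate Δρ/ρ₀ = −αΔT + βΔS across each adjacent pair:
  19–122 m: −αΔT+βΔS = −(2 × 10⁻⁴)(+1.0)+(7.8 × 10⁻⁴)(+2.07) = 1.4 × 10⁻³ → stable
  122–143 m: −αΔT+βΔS = −(2 × 10⁻⁴)(+3.7)+(7.8 × 10⁻⁴)(+1.30) = 2.7 × 10⁻⁴ → stable
  143–147 m: −αΔT+βΔS = −(2 × 10⁻⁴)(-6.3)+(7.8 × 10⁻⁴)(-0.89) = 5.7 × 10⁻⁴ → stable
  147–188 m: −αΔT+βΔS = −(2 × 10⁻⁴)(+5.1)+(7.8 × 10⁻⁴)(-0.21) = -1.2 × 10⁻³ → UNSTABLE
  188–214 m: −αΔT+βΔS = −(2 × 10⁻⁴)(+0.8)+(7.8 × 10⁻⁴)(+0.80) = 4.6 × 10⁻⁴ → stable
The 147–188 m interval has Δρ < 0: lighter water underlies denser water.

147–188 m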